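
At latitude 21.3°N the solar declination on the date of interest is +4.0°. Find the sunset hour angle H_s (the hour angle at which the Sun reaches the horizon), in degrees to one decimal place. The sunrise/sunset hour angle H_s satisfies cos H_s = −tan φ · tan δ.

−tan φ tan δ = −(0.3899)(0.0699) = -0.0273; H_s = arccos(-0.0273) = 91.56°.

91.6°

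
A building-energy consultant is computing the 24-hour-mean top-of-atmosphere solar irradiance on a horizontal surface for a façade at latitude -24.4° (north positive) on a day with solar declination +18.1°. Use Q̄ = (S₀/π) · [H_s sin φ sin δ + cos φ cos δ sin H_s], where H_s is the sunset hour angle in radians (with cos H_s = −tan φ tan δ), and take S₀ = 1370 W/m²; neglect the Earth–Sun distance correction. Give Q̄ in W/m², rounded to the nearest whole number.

−tan φ tan δ = −(-0.4536)(0.3269) = 0.1483; H_s = arccos(0.1483) = 81.47°. In radians, H_s = 1.4219.
H_s sin φ sin δ = 1.4219 × -0.4131 × 0.3107 = -0.1825.
cos φ cos δ sin H_s = 0.9107 × 0.9505 × 0.9889 = 0.8560.
Q̄ = (1370/π) × (-0.1825 + 0.8560) = 436.08 × 0.6735 = 293.70 W/m².

294 W/m²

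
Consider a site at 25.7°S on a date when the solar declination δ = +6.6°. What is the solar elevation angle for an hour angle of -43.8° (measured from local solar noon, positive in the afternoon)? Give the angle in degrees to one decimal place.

With φ = -25.7°, δ = 6.6°, H = -43.80°: sin φ sin δ = -0.0498, cos φ cos δ cos H = 0.6461, so cos θ_z = 0.5963.
θ_z = arccos(0.5963) = 53.39°, so the elevation is 90° − 53.39° = 36.61°.

36.6°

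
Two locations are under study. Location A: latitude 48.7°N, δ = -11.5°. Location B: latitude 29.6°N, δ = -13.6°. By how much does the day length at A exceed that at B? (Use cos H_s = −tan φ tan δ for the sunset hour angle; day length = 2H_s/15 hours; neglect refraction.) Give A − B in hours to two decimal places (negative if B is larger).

A: H_s = arccos(−tan 48.7° · tan -11.5°) = 76.61°, so 2H_s/15 = 10.2147 h.
B: H_s = arccos(−tan 29.6° · tan -13.6°) = 82.10°, so 2H_s/15 = 10.9467 h.
A − B = 10.2147 − 10.9467 = -0.7320 h.

-0.73 h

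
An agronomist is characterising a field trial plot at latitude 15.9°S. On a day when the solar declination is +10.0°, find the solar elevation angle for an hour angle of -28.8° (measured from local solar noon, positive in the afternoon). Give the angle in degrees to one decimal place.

51.5°

With φ = -15.9°, δ = 10.0°, H = -28.80°: sin φ sin δ = -0.0476, cos φ cos δ cos H = 0.8300, so cos θ_z = 0.7824.
θ_z = arccos(0.7824) = 38.52°, so the elevation is 90° − 38.52° = 51.48°.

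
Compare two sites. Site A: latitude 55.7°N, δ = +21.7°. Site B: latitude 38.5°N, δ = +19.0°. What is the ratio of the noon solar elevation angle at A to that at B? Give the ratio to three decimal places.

A: 90° − |55.7 − (21.7)| = 56.00°.
B: 90° − |38.5 − (19.0)| = 70.50°.
Ratio A/B = 56.0000 / 70.5000 = 0.7943.

0.794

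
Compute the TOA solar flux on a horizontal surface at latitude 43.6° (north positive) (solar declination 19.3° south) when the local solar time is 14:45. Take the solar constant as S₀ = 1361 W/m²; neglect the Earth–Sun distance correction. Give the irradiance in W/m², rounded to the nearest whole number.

Hour angle H = 15° × (14.75 − 12) = 41.25°.
With φ = 43.6°, δ = -19.3°, H = 41.25°: sin φ sin δ = -0.2279, cos φ cos δ cos H = 0.5139, so cos θ_z = 0.2860.
Top-of-atmosphere irradiance = S₀ cos θ_z = 1361 × 0.2860 = 389.25 W/m².

389 W/m²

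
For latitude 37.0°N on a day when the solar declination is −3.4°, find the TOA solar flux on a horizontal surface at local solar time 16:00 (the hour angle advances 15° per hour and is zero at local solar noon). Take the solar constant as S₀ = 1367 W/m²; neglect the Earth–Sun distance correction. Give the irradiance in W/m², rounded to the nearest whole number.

Hour angle H = 15° × (16 − 12) = 60.00°.
cos θ_z = sin(37.0°) sin(-3.4°) + cos(37.0°) cos(-3.4°) cos(60.00°) = -0.0357 + 0.3986 = 0.3629.
Top-of-atmosphere irradiance = S₀ cos θ_z = 1367 × 0.3629 = 496.08 W/m².

496 W/m²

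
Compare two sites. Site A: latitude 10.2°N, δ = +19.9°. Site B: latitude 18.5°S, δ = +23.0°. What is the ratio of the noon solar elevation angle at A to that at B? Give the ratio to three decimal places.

1.656

A: 90° − |10.2 − (19.9)| = 80.30°.
B: 90° − |-18.5 − (23.0)| = 48.50°.
Ratio A/B = 80.3000 / 48.5000 = 1.6557.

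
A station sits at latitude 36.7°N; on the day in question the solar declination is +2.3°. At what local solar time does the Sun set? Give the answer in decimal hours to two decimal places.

The sunset hour angle satisfies cos H_s = −tan φ tan δ = -0.0299, giving H_s = 91.71°.
Sunset is at 12 + H_s/15 = 12 + 6.114 = 18.114 h local solar time.

18.11 h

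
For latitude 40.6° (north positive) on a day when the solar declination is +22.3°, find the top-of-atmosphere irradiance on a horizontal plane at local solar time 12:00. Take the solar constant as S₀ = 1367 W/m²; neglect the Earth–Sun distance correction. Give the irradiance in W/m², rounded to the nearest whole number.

Hour angle H = 15° × (12 − 12) = 0.00°.
cos θ_z = sin(40.6°) sin(22.3°) + cos(40.6°) cos(22.3°) cos(0.00°) = 0.2469 + 0.7025 = 0.9494.
Top-of-atmosphere irradiance = S₀ cos θ_z = 1367 × 0.9494 = 1297.83 W/m².

1298 W/m²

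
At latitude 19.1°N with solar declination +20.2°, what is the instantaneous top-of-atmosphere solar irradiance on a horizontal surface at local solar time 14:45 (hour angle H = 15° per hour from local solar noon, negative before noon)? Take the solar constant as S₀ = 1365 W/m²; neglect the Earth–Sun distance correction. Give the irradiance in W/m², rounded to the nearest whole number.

1064 W/m²

Hour angle H = 15° × (14.75 − 12) = 41.25°.
cos θ_z = sin φ sin δ + cos φ cos δ cos H = (0.3272)(0.3453) + (0.9449)(0.9385)(0.7518) = 0.7797.
Top-of-atmosphere irradiance = S₀ cos θ_z = 1365 × 0.7797 = 1064.29 W/m².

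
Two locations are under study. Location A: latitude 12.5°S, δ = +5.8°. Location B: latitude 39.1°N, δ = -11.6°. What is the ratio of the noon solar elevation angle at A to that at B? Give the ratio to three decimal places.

1.824

A: 90° − |-12.5 − (5.8)| = 71.70°.
B: 90° − |39.1 − (-11.6)| = 39.30°.
Ratio A/B = 71.7000 / 39.3000 = 1.8244.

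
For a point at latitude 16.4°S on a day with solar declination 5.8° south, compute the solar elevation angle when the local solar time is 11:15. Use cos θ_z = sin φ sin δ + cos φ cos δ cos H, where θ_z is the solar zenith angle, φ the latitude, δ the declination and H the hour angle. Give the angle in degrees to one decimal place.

74.7°

Hour angle H = 15° × (11.25 − 12) = -11.25°.
With φ = -16.4°, δ = -5.8°, H = -11.25°: sin φ sin δ = 0.0285, cos φ cos δ cos H = 0.9361, so cos θ_z = 0.9646.
θ_z = arccos(0.9646) = 15.29°, so the elevation is 90° − 15.29° = 74.71°.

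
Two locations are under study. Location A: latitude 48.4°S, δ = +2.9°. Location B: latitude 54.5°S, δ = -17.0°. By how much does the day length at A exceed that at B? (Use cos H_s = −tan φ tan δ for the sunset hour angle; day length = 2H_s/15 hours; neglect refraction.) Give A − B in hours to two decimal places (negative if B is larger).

-3.82 h

A: H_s = arccos(−tan -48.4° · tan 2.9°) = 86.73°, so 2H_s/15 = 11.5640 h.
B: H_s = arccos(−tan -54.5° · tan -17.0°) = 115.38°, so 2H_s/15 = 15.3840 h.
A − B = 11.5640 − 15.3840 = -3.8200 h.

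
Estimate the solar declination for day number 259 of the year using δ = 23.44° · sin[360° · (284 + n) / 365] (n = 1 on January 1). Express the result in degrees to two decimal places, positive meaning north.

360 × (284 + 259) / 365 = 535.562°; sin(535.562°) = 0.0774.
δ = 23.44 × 0.0774 = 1.814° ≈ +1.81°.

+1.81°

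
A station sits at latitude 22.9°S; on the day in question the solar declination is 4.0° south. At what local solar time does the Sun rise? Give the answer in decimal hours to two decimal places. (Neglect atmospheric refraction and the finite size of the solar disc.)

The sunset hour angle satisfies cos H_s = −tan φ tan δ = -0.0295, giving H_s = 91.69°.
Sunrise is at 12 − H_s/15 = 12 − 6.113 = 5.887 h local solar time.

5.89 h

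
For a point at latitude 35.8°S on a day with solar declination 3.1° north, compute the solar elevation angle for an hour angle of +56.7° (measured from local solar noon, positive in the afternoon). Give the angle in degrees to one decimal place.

With φ = -35.8°, δ = 3.1°, H = 56.70°: sin φ sin δ = -0.0316, cos φ cos δ cos H = 0.4446, so cos θ_z = 0.4130.
θ_z = arccos(0.4130) = 65.61°, so the elevation is 90° − 65.61° = 24.39°.

24.4°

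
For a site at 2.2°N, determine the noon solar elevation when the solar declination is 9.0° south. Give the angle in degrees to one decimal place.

78.8°

At local solar noon the hour angle is zero, so the elevation is 90° − |φ − δ| = 90° − |2.2° − (-9.0°)| = 90° − 11.2° = 78.8°.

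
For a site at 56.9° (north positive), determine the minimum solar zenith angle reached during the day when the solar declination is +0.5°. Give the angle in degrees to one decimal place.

At local solar noon the hour angle is zero, so the zenith angle is |φ − δ| = |56.9° − (0.5°)| = 56.4°.

56.4°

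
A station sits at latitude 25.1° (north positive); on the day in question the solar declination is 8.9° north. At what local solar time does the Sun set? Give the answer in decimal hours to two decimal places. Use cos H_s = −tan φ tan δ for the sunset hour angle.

The sunset hour angle satisfies cos H_s = −tan φ tan δ = -0.0734, giving H_s = 94.21°.
Sunset is at 12 + H_s/15 = 12 + 6.281 = 18.281 h local solar time.

18.28 h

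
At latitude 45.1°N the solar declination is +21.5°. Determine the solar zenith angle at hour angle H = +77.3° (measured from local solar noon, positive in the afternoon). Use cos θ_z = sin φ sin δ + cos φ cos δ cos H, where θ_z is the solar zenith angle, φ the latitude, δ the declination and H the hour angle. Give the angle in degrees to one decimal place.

66.2°

cos θ_z = sin φ sin δ + cos φ cos δ cos H = (0.7083)(0.3665) + (0.7059)(0.9304)(0.2198) = 0.4039.
θ_z = arccos(0.4039) = 66.18°.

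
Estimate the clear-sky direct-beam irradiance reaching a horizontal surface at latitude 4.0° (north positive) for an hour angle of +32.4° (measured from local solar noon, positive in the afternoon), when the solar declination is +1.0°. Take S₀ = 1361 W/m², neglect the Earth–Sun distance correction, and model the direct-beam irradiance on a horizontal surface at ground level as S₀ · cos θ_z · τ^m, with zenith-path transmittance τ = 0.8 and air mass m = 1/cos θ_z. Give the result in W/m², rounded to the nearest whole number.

cos θ_z = sin φ sin δ + cos φ cos δ cos H = (0.0698)(0.0175) + (0.9976)(0.9998)(0.8443) = 0.8433.
Air mass m = 1/cos θ_z = 1/0.8433 = 1.186; τ^m = 0.8^1.186 = 0.7675.
Surface direct beam = 1361 × 0.8433 × 0.7675 = 880.88 W/m².

881 W/m²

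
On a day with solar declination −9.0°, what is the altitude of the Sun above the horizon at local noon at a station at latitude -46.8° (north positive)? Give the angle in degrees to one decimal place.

At local solar noon the hour angle is zero, so the elevation is 90° − |φ − δ| = 90° − |-46.8° − (-9.0°)| = 90° − 37.8° = 52.2°.

52.2°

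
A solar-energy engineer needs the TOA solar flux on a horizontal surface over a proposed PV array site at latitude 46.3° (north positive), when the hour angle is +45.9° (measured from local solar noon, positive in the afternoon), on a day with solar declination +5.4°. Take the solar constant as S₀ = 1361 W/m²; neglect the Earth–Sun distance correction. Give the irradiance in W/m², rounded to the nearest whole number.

With φ = 46.3°, δ = 5.4°, H = 45.90°: sin φ sin δ = 0.0680, cos φ cos δ cos H = 0.4787, so cos θ_z = 0.5467.
Top-of-atmosphere irradiance = S₀ cos θ_z = 1361 × 0.5467 = 744.06 W/m².

744 W/m²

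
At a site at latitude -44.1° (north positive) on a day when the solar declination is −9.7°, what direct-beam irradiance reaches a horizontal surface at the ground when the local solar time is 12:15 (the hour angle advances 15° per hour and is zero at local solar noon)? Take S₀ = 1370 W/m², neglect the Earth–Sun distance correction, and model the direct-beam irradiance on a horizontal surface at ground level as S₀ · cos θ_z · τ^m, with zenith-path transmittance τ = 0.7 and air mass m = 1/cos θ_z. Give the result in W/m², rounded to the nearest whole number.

732 W/m²

Hour angle H = 15° × (12.25 − 12) = 3.75°.
cos θ_z = sin φ sin δ + cos φ cos δ cos H = (-0.6959)(-0.1685) + (0.7181)(0.9857)(0.9979) = 0.8236.
Air mass m = 1/cos θ_z = 1/0.8236 = 1.214; τ^m = 0.7^1.214 = 0.6486.
Surface direct beam = 1370 × 0.8236 × 0.6486 = 731.84 W/m².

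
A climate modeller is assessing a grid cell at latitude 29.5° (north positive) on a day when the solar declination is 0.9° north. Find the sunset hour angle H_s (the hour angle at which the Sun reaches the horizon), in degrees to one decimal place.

cos H_s = −tan(29.5°) · tan(0.9°) = -0.0089, so H_s = arccos(-0.0089) = 90.51°.

90.5°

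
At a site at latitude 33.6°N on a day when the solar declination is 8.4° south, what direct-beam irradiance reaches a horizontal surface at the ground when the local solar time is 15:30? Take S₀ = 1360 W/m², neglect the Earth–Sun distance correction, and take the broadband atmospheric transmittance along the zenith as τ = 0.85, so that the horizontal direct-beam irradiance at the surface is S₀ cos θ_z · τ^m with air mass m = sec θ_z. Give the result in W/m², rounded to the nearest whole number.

389 W/m²

Hour angle H = 15° × (15.5 − 12) = 52.50°.
With φ = 33.6°, δ = -8.4°, H = 52.50°: sin φ sin δ = -0.0808, cos φ cos δ cos H = 0.5016, so cos θ_z = 0.4208.
Air mass m = 1/cos θ_z = 1/0.4208 = 2.376; τ^m = 0.85^2.376 = 0.6797.
Surface direct beam = 1360 × 0.4208 × 0.6797 = 388.98 W/m².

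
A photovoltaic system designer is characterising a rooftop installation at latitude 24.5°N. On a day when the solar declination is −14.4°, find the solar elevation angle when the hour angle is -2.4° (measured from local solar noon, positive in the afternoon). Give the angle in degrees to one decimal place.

cos θ_z = sin φ sin δ + cos φ cos δ cos H = (0.4147)(-0.2487) + (0.9100)(0.9686)(0.9991) = 0.7775.
θ_z = arccos(0.7775) = 38.97°, so the elevation is 90° − 38.97° = 51.03°.

51.0°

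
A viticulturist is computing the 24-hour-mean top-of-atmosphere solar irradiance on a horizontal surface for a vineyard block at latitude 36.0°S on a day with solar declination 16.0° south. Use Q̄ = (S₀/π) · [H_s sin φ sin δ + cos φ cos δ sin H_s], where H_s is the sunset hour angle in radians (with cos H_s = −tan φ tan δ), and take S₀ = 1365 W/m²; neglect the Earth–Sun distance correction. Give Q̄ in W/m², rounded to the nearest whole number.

456 W/m²

The sunset hour angle satisfies cos H_s = −tan φ tan δ = -0.2083, giving H_s = 102.02°. In radians, H_s = 1.7806.
H_s sin φ sin δ = 1.7806 × -0.5878 × -0.2756 = 0.2885.
cos φ cos δ sin H_s = 0.8090 × 0.9613 × 0.9781 = 0.7607.
Q̄ = (1365/π) × (0.2885 + 0.7607) = 434.49 × 1.0492 = 455.87 W/m².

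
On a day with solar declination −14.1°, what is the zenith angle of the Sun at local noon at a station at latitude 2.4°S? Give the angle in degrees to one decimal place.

At local solar noon the hour angle is zero, so the zenith angle is |φ − δ| = |-2.4° − (-14.1°)| = 11.7°.

11.7°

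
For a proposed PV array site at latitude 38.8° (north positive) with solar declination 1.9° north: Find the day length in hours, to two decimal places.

12.20 hours

−tan φ tan δ = −(0.8040)(0.0332) = -0.0267; H_s = arccos(-0.0267) = 91.53°.
Day length = 2 H_s / 15° h⁻¹ = 183.06° / 15 = 12.204 h.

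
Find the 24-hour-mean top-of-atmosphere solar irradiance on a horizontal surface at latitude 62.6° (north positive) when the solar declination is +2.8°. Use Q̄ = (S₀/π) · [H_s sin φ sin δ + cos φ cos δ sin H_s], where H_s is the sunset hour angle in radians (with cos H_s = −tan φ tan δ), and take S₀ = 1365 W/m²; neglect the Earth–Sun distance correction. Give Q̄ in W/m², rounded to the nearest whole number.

230 W/m²

cos H_s = −tan(62.6°) · tan(2.8°) = -0.0944, so H_s = arccos(-0.0944) = 95.42°. In radians, H_s = 1.6654.
H_s sin φ sin δ = 1.6654 × 0.8878 × 0.0488 = 0.0722.
cos φ cos δ sin H_s = 0.4602 × 0.9988 × 0.9955 = 0.4576.
Q̄ = (1365/π) × (0.0722 + 0.4576) = 434.49 × 0.5298 = 230.19 W/m².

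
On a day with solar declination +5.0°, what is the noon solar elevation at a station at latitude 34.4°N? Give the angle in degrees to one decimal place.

At local solar noon the hour angle is zero, so the elevation is 90° − |φ − δ| = 90° − |34.4° − (5.0°)| = 90° − 29.4° = 60.6°.

60.6°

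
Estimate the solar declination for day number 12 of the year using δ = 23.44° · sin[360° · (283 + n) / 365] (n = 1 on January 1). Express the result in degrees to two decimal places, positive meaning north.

-21.89°

360 × (283 + 12) / 365 = 290.959°; sin(290.959°) = -0.9338.
δ = 23.44 × -0.9338 = -21.888° ≈ -21.89°.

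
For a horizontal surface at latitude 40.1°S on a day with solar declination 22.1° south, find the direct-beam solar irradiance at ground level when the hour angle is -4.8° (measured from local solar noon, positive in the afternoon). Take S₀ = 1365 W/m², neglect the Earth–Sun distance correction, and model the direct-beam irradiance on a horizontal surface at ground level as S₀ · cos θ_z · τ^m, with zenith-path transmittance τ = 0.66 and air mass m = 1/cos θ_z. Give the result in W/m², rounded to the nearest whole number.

cos θ_z = sin φ sin δ + cos φ cos δ cos H = (-0.6441)(-0.3762) + (0.7649)(0.9265)(0.9965) = 0.9485.
Air mass m = 1/cos θ_z = 1/0.9485 = 1.054; τ^m = 0.66^1.054 = 0.6454.
Surface direct beam = 1365 × 0.9485 × 0.6454 = 835.60 W/m².

836 W/m²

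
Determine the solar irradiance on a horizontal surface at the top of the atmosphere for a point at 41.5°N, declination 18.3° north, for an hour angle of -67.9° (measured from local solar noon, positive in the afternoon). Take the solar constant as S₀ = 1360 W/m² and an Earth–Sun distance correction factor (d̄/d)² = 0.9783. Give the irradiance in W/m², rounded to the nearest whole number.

With φ = 41.5°, δ = 18.3°, H = -67.90°: sin φ sin δ = 0.2081, cos φ cos δ cos H = 0.2675, so cos θ_z = 0.4756.
Top-of-atmosphere irradiance = S₀ (d̄/d)² cos θ_z = 1360 × 0.9783 × 0.4756 = 632.78 W/m².

633 W/m²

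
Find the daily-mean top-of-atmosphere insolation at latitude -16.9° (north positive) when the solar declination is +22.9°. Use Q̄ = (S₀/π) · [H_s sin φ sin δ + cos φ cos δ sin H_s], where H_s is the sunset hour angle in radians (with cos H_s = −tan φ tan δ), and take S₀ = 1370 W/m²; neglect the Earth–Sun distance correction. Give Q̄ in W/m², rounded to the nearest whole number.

310 W/m²

cos H_s = −tan(-16.9°) · tan(22.9°) = 0.1283, so H_s = arccos(0.1283) = 82.63°. In radians, H_s = 1.4422.
H_s sin φ sin δ = 1.4422 × -0.2907 × 0.3891 = -0.1631.
cos φ cos δ sin H_s = 0.9568 × 0.9212 × 0.9917 = 0.8741.
Q̄ = (1370/π) × (-0.1631 + 0.8741) = 436.08 × 0.7110 = 310.05 W/m².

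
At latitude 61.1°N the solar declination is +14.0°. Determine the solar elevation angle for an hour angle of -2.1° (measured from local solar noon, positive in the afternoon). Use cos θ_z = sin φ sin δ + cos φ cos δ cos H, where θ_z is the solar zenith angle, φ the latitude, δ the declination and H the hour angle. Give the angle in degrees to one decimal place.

42.9°

cos θ_z = sin(61.1°) sin(14.0°) + cos(61.1°) cos(14.0°) cos(-2.10°) = 0.2118 + 0.4686 = 0.6804.
θ_z = arccos(0.6804) = 47.13°, so the elevation is 90° − 47.13° = 42.87°.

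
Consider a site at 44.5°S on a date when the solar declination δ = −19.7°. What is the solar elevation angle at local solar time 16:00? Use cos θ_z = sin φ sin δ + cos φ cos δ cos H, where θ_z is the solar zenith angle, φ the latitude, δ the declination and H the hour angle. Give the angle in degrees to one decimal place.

Hour angle H = 15° × (16 − 12) = 60.00°.
With φ = -44.5°, δ = -19.7°, H = 60.00°: sin φ sin δ = 0.2363, cos φ cos δ cos H = 0.3358, so cos θ_z = 0.5721.
θ_z = arccos(0.5721) = 55.10°, so the elevation is 90° − 55.10° = 34.90°.

34.9°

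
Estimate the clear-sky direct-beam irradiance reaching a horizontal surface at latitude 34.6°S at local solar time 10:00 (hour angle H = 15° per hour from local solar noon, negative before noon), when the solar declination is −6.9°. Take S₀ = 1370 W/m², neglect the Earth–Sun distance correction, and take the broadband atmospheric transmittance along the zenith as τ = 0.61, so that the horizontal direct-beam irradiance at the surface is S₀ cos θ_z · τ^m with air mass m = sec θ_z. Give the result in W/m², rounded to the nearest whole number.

Hour angle H = 15° × (10 − 12) = -30.00°.
cos θ_z = sin φ sin δ + cos φ cos δ cos H = (-0.5678)(-0.1201) + (0.8231)(0.9928)(0.8660) = 0.7759.
Air mass m = 1/cos θ_z = 1/0.7759 = 1.289; τ^m = 0.61^1.289 = 0.5288.
Surface direct beam = 1370 × 0.7759 × 0.5288 = 562.11 W/m².

562 W/m²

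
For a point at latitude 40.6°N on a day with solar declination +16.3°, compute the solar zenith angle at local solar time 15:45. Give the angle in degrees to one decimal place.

54.0°

Hour angle H = 15° × (15.75 − 12) = 56.25°.
cos θ_z = sin φ sin δ + cos φ cos δ cos H = (0.6508)(0.2807) + (0.7593)(0.9598)(0.5556) = 0.5876.
θ_z = arccos(0.5876) = 54.01°.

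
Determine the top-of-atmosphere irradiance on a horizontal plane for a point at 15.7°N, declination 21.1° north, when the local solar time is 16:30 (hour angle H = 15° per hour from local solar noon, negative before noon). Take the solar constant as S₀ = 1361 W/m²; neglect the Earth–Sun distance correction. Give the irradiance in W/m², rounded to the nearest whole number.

600 W/m²

Hour angle H = 15° × (16.5 − 12) = 67.50°.
cos θ_z = sin(15.7°) sin(21.1°) + cos(15.7°) cos(21.1°) cos(67.50°) = 0.0974 + 0.3437 = 0.4411.
Top-of-atmosphere irradiance = S₀ cos θ_z = 1361 × 0.4411 = 600.34 W/m².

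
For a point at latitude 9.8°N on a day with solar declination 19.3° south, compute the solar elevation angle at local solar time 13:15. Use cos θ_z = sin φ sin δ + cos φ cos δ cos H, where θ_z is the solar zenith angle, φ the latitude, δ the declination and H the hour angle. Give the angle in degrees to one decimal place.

Hour angle H = 15° × (13.25 − 12) = 18.75°.
With φ = 9.8°, δ = -19.3°, H = 18.75°: sin φ sin δ = -0.0563, cos φ cos δ cos H = 0.8807, so cos θ_z = 0.8244.
θ_z = arccos(0.8244) = 34.47°, so the elevation is 90° − 34.47° = 55.53°.

55.5°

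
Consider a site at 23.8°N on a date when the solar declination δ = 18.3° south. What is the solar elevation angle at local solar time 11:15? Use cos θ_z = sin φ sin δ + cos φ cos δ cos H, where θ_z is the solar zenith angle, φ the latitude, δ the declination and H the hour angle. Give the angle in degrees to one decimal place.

46.5°

Hour angle H = 15° × (11.25 − 12) = -11.25°.
cos θ_z = sin(23.8°) sin(-18.3°) + cos(23.8°) cos(-18.3°) cos(-11.25°) = -0.1267 + 0.8520 = 0.7253.
θ_z = arccos(0.7253) = 43.51°, so the elevation is 90° − 43.51° = 46.49°.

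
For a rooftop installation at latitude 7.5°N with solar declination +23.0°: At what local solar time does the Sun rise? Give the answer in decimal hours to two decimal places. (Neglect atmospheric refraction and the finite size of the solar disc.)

The sunset hour angle satisfies cos H_s = −tan φ tan δ = -0.0559, giving H_s = 93.20°.
Sunrise is at 12 − H_s/15 = 12 − 6.213 = 5.787 h local solar time.

5.79 h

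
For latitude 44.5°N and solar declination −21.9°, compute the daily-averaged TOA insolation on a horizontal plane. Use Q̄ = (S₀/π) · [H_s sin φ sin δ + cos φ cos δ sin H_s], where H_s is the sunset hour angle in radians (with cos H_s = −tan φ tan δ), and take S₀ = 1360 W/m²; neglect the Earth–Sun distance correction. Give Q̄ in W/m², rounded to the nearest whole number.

131 W/m²

−tan φ tan δ = −(0.9827)(-0.4020) = 0.3950; H_s = arccos(0.3950) = 66.73°. In radians, H_s = 1.1647.
H_s sin φ sin δ = 1.1647 × 0.7009 × -0.3730 = -0.3045.
cos φ cos δ sin H_s = 0.7133 × 0.9278 × 0.9187 = 0.6080.
Q̄ = (1360/π) × (-0.3045 + 0.6080) = 432.90 × 0.3035 = 131.39 W/m².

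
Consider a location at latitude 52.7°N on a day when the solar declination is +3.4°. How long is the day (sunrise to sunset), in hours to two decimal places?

The sunset hour angle satisfies cos H_s = −tan φ tan δ = -0.0780, giving H_s = 94.47°.
Day length = 2 H_s / 15° h⁻¹ = 188.94° / 15 = 12.596 h.

12.60 hours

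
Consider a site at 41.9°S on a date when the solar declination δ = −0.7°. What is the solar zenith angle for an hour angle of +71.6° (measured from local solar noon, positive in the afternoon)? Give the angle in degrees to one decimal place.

75.9°

With φ = -41.9°, δ = -0.7°, H = 71.60°: sin φ sin δ = 0.0082, cos φ cos δ cos H = 0.2349, so cos θ_z = 0.2431.
θ_z = arccos(0.2431) = 75.93°.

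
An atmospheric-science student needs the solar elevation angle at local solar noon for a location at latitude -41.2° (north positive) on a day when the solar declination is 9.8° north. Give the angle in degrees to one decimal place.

At local solar noon the hour angle is zero, so the elevation is 90° − |φ − δ| = 90° − |-41.2° − (9.8°)| = 90° − 51.0° = 39.0°.

39.0°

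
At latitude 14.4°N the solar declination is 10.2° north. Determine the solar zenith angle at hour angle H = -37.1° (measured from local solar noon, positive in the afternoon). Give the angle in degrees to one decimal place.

With φ = 14.4°, δ = 10.2°, H = -37.10°: sin φ sin δ = 0.0440, cos φ cos δ cos H = 0.7603, so cos θ_z = 0.8043.
θ_z = arccos(0.8043) = 36.46°.

36.5°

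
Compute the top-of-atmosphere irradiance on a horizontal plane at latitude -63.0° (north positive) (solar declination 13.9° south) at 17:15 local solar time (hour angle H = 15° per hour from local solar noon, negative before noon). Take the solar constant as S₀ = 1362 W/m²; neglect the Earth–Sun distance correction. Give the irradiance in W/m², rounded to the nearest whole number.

Hour angle H = 15° × (17.25 − 12) = 78.75°.
cos θ_z = sin φ sin δ + cos φ cos δ cos H = (-0.8910)(-0.2402) + (0.4540)(0.9707)(0.1951) = 0.3000.
Top-of-atmosphere irradiance = S₀ cos θ_z = 1362 × 0.3000 = 408.60 W/m².

409 W/m²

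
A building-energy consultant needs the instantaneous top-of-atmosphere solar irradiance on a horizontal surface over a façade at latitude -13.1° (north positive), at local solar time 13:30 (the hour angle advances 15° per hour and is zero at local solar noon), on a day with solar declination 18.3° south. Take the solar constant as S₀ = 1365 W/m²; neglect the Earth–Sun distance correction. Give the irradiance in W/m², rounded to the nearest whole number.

1263 W/m²

Hour angle H = 15° × (13.5 − 12) = 22.50°.
cos θ_z = sin(-13.1°) sin(-18.3°) + cos(-13.1°) cos(-18.3°) cos(22.50°) = 0.0712 + 0.8543 = 0.9255.
Top-of-atmosphere irradiance = S₀ cos θ_z = 1365 × 0.9255 = 1263.31 W/m².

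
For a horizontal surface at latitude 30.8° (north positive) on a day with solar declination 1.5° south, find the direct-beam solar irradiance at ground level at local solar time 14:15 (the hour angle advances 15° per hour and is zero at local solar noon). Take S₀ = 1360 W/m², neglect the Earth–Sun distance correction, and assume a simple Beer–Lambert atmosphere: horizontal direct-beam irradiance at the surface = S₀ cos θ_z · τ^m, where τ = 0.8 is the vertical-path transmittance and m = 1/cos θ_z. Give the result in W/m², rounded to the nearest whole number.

Hour angle H = 15° × (14.25 − 12) = 33.75°.
cos θ_z = sin φ sin δ + cos φ cos δ cos H = (0.5120)(-0.0262) + (0.8590)(0.9997)(0.8315) = 0.7006.
Air mass m = 1/cos θ_z = 1/0.7006 = 1.427; τ^m = 0.8^1.427 = 0.7273.
Surface direct beam = 1360 × 0.7006 × 0.7273 = 692.98 W/m².

693 W/m²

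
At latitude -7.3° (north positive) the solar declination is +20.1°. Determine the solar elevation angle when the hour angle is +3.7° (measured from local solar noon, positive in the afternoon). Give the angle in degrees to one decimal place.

cos θ_z = sin φ sin δ + cos φ cos δ cos H = (-0.1271)(0.3437) + (0.9919)(0.9391)(0.9979) = 0.8859.
θ_z = arccos(0.8859) = 27.64°, so the elevation is 90° − 27.64° = 62.36°.

62.4°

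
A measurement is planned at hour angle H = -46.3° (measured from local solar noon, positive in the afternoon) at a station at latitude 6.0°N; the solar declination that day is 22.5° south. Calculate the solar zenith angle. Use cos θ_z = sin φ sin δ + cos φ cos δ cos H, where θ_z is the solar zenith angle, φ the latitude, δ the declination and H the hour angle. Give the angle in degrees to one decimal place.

53.5°

With φ = 6.0°, δ = -22.5°, H = -46.30°: sin φ sin δ = -0.0400, cos φ cos δ cos H = 0.6348, so cos θ_z = 0.5948.
θ_z = arccos(0.5948) = 53.50°.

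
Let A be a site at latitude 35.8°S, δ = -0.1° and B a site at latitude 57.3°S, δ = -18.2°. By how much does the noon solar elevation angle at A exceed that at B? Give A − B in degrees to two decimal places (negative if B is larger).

A: 90° − |-35.8 − (-0.1)| = 54.30°.
B: 90° − |-57.3 − (-18.2)| = 50.90°.
A − B = 54.30 − 50.90 = 3.40°.

+3.40°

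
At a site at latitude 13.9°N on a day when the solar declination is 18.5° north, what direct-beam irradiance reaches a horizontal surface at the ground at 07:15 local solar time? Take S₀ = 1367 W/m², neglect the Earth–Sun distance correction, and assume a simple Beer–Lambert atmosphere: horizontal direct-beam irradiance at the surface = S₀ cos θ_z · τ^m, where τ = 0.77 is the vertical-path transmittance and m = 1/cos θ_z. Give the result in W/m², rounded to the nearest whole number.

252 W/m²

Hour angle H = 15° × (7.25 − 12) = -71.25°.
cos θ_z = sin φ sin δ + cos φ cos δ cos H = (0.2402)(0.3173) + (0.9707)(0.9483)(0.3214) = 0.3721.
Air mass m = 1/cos θ_z = 1/0.3721 = 2.687; τ^m = 0.77^2.687 = 0.4955.
Surface direct beam = 1367 × 0.3721 × 0.4955 = 252.04 W/m².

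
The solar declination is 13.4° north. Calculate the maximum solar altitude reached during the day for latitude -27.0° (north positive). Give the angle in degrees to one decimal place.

49.6°

At local solar noon the hour angle is zero, so the elevation is 90° − |φ − δ| = 90° − |-27.0° − (13.4°)| = 90° − 40.4° = 49.6°.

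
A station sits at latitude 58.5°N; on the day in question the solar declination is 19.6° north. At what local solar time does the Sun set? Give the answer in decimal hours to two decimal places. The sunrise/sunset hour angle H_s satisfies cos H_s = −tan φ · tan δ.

20.37 h

The sunset hour angle satisfies cos H_s = −tan φ tan δ = -0.5811, giving H_s = 125.53°.
Sunset is at 12 + H_s/15 = 12 + 8.369 = 20.369 h local solar time.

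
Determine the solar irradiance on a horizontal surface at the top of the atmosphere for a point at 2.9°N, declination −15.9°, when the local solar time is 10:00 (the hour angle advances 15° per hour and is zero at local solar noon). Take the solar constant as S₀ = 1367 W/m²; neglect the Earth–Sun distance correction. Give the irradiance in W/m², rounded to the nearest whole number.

Hour angle H = 15° × (10 − 12) = -30.00°.
cos θ_z = sin φ sin δ + cos φ cos δ cos H = (0.0506)(-0.2740) + (0.9987)(0.9617)(0.8660) = 0.8179.
Top-of-atmosphere irradiance = S₀ cos θ_z = 1367 × 0.8179 = 1118.07 W/m².

1118 W/m²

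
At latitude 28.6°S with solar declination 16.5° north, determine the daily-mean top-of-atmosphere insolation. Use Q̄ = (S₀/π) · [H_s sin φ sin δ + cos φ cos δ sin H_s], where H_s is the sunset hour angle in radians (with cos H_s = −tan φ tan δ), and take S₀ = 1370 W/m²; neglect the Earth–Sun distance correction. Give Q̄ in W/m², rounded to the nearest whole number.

279 W/m²

cos H_s = −tan(-28.6°) · tan(16.5°) = 0.1615, so H_s = arccos(0.1615) = 80.71°. In radians, H_s = 1.4087.
H_s sin φ sin δ = 1.4087 × -0.4787 × 0.2840 = -0.1915.
cos φ cos δ sin H_s = 0.8780 × 0.9588 × 0.9869 = 0.8308.
Q̄ = (1370/π) × (-0.1915 + 0.8308) = 436.08 × 0.6393 = 278.79 W/m².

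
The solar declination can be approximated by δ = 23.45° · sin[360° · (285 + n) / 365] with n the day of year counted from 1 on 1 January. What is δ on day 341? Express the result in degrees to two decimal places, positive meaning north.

-22.89°

360 × (285 + 341) / 365 = 617.425°; sin(617.425°) = -0.9760.
δ = 23.45 × -0.9760 = -22.887° ≈ -22.89°.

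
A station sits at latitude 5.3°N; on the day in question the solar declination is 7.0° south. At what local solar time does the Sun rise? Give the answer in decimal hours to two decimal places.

The sunset hour angle satisfies cos H_s = −tan φ tan δ = 0.0114, giving H_s = 89.35°.
Sunrise is at 12 − H_s/15 = 12 − 5.957 = 6.043 h local solar time.

6.04 h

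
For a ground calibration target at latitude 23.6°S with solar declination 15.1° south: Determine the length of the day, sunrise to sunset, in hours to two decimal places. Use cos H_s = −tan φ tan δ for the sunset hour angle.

12.90 hours

−tan φ tan δ = −(-0.4369)(-0.2698) = -0.1179; H_s = arccos(-0.1179) = 96.77°.
Day length = 2 H_s / 15° h⁻¹ = 193.54° / 15 = 12.903 h.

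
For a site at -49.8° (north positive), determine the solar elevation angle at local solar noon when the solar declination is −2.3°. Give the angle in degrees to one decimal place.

42.5°

At local solar noon the hour angle is zero, so the elevation is 90° − |φ − δ| = 90° − |-49.8° − (-2.3°)| = 90° − 47.5° = 42.5°.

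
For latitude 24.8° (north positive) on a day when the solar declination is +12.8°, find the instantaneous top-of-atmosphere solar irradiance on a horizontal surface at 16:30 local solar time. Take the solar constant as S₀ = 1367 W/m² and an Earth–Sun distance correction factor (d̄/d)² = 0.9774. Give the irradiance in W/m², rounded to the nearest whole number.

Hour angle H = 15° × (16.5 − 12) = 67.50°.
cos θ_z = sin(24.8°) sin(12.8°) + cos(24.8°) cos(12.8°) cos(67.50°) = 0.0929 + 0.3388 = 0.4317.
Top-of-atmosphere irradiance = S₀ (d̄/d)² cos θ_z = 1367 × 0.9774 × 0.4317 = 576.80 W/m².

577 W/m²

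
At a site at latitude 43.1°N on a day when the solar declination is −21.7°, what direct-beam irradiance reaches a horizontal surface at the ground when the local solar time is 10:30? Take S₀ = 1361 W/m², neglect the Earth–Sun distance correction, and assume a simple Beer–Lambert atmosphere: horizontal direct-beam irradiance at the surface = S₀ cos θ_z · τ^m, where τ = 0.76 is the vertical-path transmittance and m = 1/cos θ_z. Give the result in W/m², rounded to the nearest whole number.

245 W/m²

Hour angle H = 15° × (10.5 − 12) = -22.50°.
cos θ_z = sin(43.1°) sin(-21.7°) + cos(43.1°) cos(-21.7°) cos(-22.50°) = -0.2526 + 0.6268 = 0.3742.
Air mass m = 1/cos θ_z = 1/0.3742 = 2.672; τ^m = 0.76^2.672 = 0.4803.
Surface direct beam = 1361 × 0.3742 × 0.4803 = 244.61 W/m².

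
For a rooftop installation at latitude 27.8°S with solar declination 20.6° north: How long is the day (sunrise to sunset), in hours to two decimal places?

10.48 hours

The sunset hour angle satisfies cos H_s = −tan φ tan δ = 0.1982, giving H_s = 78.57°.
Day length = 2 H_s / 15° h⁻¹ = 157.14° / 15 = 10.476 h.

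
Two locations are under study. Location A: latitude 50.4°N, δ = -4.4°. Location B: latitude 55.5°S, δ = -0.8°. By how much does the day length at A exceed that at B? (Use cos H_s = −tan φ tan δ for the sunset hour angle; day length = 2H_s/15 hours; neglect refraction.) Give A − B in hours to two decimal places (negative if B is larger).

-0.87 h

A: H_s = arccos(−tan 50.4° · tan -4.4°) = 84.66°, so 2H_s/15 = 11.2880 h.
B: H_s = arccos(−tan -55.5° · tan -0.8°) = 91.16°, so 2H_s/15 = 12.1547 h.
A − B = 11.2880 − 12.1547 = -0.8667 h.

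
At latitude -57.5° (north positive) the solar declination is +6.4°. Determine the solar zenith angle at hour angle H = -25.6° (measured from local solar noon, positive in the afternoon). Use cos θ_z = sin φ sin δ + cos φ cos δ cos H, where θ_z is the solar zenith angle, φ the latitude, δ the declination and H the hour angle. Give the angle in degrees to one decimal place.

cos θ_z = sin(-57.5°) sin(6.4°) + cos(-57.5°) cos(6.4°) cos(-25.60°) = -0.0940 + 0.4815 = 0.3875.
θ_z = arccos(0.3875) = 67.20°.

67.2°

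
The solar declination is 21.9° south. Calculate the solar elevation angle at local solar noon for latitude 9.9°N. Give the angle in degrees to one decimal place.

58.2°

At local solar noon the hour angle is zero, so the elevation is 90° − |φ − δ| = 90° − |9.9° − (-21.9°)| = 90° − 31.8° = 58.2°.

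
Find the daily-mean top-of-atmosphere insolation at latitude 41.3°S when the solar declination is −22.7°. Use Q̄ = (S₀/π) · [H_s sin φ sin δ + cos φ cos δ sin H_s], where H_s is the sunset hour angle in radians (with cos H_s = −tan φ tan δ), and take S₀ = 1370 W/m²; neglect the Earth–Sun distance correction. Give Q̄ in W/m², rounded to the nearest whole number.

cos H_s = −tan(-41.3°) · tan(-22.7°) = -0.3675, so H_s = arccos(-0.3675) = 111.56°. In radians, H_s = 1.9471.
H_s sin φ sin δ = 1.9471 × -0.6600 × -0.3859 = 0.4959.
cos φ cos δ sin H_s = 0.7513 × 0.9225 × 0.9300 = 0.6446.
Q̄ = (1370/π) × (0.4959 + 0.6446) = 436.08 × 1.1405 = 497.35 W/m².

497 W/m²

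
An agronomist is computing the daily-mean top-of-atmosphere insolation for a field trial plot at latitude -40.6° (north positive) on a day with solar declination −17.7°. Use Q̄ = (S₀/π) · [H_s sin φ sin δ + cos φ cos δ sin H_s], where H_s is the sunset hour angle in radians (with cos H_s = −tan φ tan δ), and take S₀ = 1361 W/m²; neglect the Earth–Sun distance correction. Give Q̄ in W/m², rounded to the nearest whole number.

The sunset hour angle satisfies cos H_s = −tan φ tan δ = -0.2735, giving H_s = 105.87°. In radians, H_s = 1.8478.
H_s sin φ sin δ = 1.8478 × -0.6508 × -0.3040 = 0.3656.
cos φ cos δ sin H_s = 0.7593 × 0.9527 × 0.9619 = 0.6958.
Q̄ = (1361/π) × (0.3656 + 0.6958) = 433.22 × 1.0614 = 459.82 W/m².

460 W/m²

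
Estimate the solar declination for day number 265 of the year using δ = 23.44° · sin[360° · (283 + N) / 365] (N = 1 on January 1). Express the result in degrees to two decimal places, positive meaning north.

360 × (283 + 265) / 365 = 540.493°; sin(540.493°) = -0.0086.
δ = 23.44 × -0.0086 = -0.202° ≈ -0.20°.

-0.20°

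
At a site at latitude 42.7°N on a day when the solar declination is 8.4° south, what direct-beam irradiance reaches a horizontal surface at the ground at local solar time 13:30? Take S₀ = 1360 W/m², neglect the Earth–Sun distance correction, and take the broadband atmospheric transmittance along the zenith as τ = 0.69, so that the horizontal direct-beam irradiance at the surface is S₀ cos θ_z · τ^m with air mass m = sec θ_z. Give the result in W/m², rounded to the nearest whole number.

Hour angle H = 15° × (13.5 − 12) = 22.50°.
With φ = 42.7°, δ = -8.4°, H = 22.50°: sin φ sin δ = -0.0991, cos φ cos δ cos H = 0.6717, so cos θ_z = 0.5726.
Air mass m = 1/cos θ_z = 1/0.5726 = 1.746; τ^m = 0.69^1.746 = 0.5232.
Surface direct beam = 1360 × 0.5726 × 0.5232 = 407.43 W/m².

407 W/m²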